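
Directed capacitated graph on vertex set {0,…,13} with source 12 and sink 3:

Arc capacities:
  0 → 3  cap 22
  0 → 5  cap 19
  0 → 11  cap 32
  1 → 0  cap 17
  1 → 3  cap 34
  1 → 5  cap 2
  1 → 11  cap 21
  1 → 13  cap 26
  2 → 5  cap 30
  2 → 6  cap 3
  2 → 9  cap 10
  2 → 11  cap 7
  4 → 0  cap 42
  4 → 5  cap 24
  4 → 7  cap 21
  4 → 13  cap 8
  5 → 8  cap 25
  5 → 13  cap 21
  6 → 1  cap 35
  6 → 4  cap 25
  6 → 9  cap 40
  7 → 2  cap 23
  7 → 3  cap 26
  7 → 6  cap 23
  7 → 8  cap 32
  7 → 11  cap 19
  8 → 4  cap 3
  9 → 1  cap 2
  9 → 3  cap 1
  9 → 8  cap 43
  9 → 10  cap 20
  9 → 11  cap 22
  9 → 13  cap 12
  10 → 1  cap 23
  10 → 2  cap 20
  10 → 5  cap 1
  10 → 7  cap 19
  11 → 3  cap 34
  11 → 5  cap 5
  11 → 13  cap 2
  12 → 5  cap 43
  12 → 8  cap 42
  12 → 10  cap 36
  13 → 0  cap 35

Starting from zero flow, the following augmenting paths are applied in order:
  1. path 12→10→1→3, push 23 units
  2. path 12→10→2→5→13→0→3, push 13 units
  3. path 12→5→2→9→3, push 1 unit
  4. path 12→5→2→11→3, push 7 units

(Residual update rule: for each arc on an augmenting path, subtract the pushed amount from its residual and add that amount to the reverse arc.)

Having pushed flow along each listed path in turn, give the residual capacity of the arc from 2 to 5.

Residual capacity of (2,5): 25

after path 1 (12→10→1→3, push 23): res(2,5)=30
after path 2 (12→10→2→5→13→0→3, push 13): res(2,5)=17
after path 3 (12→5→2→9→3, push 1): res(2,5)=18
after path 4 (12→5→2→11→3, push 7): res(2,5)=25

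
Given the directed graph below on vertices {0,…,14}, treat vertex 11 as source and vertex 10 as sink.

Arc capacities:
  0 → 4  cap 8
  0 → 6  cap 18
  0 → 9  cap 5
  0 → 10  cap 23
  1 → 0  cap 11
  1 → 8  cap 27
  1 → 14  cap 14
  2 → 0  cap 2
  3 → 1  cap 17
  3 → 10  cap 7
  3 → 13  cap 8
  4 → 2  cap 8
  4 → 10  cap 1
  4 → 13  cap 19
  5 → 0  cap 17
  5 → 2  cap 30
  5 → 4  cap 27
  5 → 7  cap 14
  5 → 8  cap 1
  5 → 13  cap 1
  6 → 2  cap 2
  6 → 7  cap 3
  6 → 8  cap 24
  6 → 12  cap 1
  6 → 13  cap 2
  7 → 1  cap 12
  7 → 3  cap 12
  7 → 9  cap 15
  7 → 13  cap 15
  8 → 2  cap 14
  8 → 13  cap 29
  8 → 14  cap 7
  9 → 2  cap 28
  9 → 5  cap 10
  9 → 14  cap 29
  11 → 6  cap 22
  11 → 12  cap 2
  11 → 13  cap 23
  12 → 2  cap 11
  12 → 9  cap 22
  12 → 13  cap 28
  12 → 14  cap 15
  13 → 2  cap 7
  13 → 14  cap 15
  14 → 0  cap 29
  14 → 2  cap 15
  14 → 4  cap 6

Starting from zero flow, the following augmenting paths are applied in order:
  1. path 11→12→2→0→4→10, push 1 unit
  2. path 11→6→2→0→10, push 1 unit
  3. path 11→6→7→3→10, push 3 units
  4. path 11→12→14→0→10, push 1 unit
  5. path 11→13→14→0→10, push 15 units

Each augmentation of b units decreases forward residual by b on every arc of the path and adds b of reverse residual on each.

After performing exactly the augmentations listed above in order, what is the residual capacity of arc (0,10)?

after path 1 (11→12→2→0→4→10, push 1): res(0,10)=23
after path 2 (11→6→2→0→10, push 1): res(0,10)=22
after path 3 (11→6→7→3→10, push 3): res(0,10)=22
after path 4 (11→12→14→0→10, push 1): res(0,10)=21
after path 5 (11→13→14→0→10, push 15): res(0,10)=6

Residual capacity of (0,10): 6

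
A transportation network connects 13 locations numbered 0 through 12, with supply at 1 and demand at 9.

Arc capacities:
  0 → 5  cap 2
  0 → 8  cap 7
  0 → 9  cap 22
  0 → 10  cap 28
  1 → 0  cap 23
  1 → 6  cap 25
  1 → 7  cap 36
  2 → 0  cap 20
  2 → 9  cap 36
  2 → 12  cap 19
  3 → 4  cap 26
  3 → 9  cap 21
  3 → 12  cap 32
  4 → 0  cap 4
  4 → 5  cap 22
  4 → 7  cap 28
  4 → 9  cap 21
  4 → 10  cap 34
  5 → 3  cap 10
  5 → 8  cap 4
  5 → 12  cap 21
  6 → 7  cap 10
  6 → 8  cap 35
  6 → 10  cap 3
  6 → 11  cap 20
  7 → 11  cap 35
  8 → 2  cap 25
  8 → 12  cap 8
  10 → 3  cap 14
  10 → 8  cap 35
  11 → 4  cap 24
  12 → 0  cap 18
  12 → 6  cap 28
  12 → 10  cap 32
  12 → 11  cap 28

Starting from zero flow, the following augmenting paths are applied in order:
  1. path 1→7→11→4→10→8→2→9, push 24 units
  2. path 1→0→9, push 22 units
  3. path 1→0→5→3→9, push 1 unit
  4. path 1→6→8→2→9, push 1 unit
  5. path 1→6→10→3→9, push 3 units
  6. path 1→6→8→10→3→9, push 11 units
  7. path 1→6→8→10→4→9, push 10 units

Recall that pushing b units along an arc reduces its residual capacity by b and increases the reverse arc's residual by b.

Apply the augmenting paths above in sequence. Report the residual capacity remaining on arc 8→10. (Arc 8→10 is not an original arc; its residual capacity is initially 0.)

Residual capacity of (8,10): 3

after path 1 (1→7→11→4→10→8→2→9, push 24): res(8,10)=24
after path 2 (1→0→9, push 22): res(8,10)=24
after path 3 (1→0→5→3→9, push 1): res(8,10)=24
after path 4 (1→6→8→2→9, push 1): res(8,10)=24
after path 5 (1→6→10→3→9, push 3): res(8,10)=24
after path 6 (1→6→8→10→3→9, push 11): res(8,10)=13
after path 7 (1→6→8→10→4→9, push 10): res(8,10)=3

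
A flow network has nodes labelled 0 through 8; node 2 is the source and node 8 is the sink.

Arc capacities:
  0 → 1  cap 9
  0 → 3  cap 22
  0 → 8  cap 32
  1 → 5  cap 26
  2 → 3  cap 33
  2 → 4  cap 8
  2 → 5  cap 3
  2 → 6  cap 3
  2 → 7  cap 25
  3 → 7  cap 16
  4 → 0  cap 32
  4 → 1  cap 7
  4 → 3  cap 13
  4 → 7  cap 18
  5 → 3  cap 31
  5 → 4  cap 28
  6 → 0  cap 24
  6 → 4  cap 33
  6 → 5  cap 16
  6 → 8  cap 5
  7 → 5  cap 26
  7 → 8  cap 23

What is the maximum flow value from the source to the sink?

augment #1: 2→6→8 bottleneck 3, total now 3
augment #2: 2→7→8 bottleneck 23, total now 26
augment #3: 2→4→0→8 bottleneck 8, total now 34
augment #4: 2→5→4→0→8 bottleneck 3, total now 37
augment #5: 2→7→5→4→0→8 bottleneck 2, total now 39
augment #6: 2→3→7→5→4→0→8 bottleneck 16, total now 55

Maximum flow value: 55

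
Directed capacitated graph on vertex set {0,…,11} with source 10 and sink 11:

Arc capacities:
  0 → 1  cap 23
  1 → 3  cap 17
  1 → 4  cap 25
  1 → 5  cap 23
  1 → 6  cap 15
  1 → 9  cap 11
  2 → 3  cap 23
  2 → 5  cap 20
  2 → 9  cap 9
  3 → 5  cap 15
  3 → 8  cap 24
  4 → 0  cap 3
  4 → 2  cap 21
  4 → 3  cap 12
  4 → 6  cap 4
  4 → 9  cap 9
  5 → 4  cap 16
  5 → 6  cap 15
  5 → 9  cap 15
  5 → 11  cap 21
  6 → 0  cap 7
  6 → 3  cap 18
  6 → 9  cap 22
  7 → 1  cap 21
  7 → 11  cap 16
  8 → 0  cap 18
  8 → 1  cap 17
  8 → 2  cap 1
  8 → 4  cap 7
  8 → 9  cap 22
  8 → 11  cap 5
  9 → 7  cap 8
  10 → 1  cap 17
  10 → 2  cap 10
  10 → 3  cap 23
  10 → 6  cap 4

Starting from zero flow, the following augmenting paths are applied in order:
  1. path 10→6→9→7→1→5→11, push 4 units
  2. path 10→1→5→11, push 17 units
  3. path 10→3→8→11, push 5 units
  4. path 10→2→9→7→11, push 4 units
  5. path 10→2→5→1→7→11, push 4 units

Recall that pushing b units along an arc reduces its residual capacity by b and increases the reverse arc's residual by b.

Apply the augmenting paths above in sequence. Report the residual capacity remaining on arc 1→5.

after path 1 (10→6→9→7→1→5→11, push 4): res(1,5)=19
after path 2 (10→1→5→11, push 17): res(1,5)=2
after path 3 (10→3→8→11, push 5): res(1,5)=2
after path 4 (10→2→9→7→11, push 4): res(1,5)=2
after path 5 (10→2→5→1→7→11, push 4): res(1,5)=6

Residual capacity of (1,5): 6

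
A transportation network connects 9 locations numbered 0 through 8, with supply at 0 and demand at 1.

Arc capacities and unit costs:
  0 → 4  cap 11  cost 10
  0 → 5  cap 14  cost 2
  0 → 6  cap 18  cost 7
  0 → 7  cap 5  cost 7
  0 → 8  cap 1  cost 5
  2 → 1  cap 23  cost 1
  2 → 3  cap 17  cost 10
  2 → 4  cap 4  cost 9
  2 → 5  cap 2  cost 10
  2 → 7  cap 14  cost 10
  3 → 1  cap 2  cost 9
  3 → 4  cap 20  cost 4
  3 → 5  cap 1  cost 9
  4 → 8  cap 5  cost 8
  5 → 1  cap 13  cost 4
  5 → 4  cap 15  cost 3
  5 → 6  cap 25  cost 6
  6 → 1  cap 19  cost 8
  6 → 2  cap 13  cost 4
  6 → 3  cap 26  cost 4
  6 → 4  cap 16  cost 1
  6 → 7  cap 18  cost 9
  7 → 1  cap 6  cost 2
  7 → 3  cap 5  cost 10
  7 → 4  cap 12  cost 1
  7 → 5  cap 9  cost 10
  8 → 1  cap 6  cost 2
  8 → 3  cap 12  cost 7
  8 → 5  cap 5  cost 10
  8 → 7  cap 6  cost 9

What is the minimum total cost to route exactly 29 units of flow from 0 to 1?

shortest-cost path #1: 0→5→1 push 13 @ unit cost 6 (adds 78)
shortest-cost path #2: 0→8→1 push 1 @ unit cost 7 (adds 7)
shortest-cost path #3: 0→7→1 push 5 @ unit cost 9 (adds 45)
shortest-cost path #4: 0→6→2→1 push 10 @ unit cost 12 (adds 120)
total cost = 250

Minimum cost for 29 units: 250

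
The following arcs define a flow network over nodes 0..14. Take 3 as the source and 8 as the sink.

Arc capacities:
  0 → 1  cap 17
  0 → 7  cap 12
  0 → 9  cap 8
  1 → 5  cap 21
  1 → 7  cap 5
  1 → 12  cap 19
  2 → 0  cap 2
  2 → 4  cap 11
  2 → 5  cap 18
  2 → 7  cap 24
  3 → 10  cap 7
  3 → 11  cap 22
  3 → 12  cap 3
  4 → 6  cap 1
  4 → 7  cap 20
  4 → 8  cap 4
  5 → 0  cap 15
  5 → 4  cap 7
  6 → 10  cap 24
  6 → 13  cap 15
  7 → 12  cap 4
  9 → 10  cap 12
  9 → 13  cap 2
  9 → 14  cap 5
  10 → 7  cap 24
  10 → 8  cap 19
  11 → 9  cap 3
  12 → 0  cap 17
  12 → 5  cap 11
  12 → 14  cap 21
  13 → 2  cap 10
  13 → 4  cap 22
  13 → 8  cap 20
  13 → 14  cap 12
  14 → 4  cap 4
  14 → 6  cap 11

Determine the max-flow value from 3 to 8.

Maximum flow value: 13

augment #1: 3→10→8 bottleneck 7, total now 7
augment #2: 3→11→9→10→8 bottleneck 3, total now 10
augment #3: 3→12→5→4→8 bottleneck 3, total now 13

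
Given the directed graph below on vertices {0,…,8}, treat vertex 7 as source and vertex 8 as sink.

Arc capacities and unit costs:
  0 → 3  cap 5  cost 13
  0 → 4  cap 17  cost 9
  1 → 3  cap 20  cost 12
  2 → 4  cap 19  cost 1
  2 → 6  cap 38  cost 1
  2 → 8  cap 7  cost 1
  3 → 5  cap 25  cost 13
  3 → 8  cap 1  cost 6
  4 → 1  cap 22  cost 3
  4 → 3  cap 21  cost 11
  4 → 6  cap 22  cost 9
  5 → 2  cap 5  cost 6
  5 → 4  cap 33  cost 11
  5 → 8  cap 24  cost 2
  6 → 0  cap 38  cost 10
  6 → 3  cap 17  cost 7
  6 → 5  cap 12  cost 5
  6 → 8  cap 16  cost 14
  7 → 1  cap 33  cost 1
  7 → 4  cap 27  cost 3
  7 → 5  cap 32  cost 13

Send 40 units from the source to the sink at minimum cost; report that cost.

shortest-cost path #1: 7→5→8 push 24 @ unit cost 15 (adds 360)
shortest-cost path #2: 7→1→3→8 push 1 @ unit cost 19 (adds 19)
shortest-cost path #3: 7→5→2→8 push 5 @ unit cost 20 (adds 100)
shortest-cost path #4: 7→4→6→8 push 10 @ unit cost 26 (adds 260)
total cost = 739

Minimum cost for 40 units: 739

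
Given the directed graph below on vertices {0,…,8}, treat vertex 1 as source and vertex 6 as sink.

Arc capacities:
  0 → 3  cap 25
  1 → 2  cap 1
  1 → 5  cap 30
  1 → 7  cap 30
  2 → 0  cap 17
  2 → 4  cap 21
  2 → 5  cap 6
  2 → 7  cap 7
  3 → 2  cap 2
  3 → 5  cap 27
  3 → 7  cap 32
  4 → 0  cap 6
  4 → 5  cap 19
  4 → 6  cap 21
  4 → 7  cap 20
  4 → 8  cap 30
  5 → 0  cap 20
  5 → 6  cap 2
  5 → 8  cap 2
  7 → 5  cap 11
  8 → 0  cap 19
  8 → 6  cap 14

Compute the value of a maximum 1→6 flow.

Maximum flow value: 7

augment #1: 1→5→6 bottleneck 2, total now 2
augment #2: 1→2→4→6 bottleneck 1, total now 3
augment #3: 1→5→8→6 bottleneck 2, total now 5
augment #4: 1→5→0→3→2→4→6 bottleneck 2, total now 7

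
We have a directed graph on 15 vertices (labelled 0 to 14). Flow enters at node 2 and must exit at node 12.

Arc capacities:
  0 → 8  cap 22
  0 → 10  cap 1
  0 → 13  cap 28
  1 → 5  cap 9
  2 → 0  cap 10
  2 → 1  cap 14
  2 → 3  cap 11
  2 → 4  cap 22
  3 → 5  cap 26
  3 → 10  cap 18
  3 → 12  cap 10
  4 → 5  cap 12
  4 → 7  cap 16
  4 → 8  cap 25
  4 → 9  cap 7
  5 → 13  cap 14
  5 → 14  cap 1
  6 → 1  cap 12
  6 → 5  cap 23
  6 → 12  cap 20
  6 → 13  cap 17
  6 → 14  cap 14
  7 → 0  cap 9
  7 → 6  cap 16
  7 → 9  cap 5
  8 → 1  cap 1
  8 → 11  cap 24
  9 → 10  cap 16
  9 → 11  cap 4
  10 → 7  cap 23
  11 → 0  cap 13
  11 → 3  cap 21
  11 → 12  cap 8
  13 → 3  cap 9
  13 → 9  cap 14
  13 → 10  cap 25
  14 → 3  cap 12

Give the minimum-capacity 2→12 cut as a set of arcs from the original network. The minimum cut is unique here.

augment #1: 2→3→12 push 10
augment #2: 2→0→8→11→12 push 8
augment #3: 2→4→7→6→12 push 16
max flow = 34; residual-reachable set from 2 gives S-side
cut edges (S→T): {(3,12), (7,6), (11,12)} total cap 34

Min-cut arcs: {(3,12), (7,6), (11,12)} (total capacity 34)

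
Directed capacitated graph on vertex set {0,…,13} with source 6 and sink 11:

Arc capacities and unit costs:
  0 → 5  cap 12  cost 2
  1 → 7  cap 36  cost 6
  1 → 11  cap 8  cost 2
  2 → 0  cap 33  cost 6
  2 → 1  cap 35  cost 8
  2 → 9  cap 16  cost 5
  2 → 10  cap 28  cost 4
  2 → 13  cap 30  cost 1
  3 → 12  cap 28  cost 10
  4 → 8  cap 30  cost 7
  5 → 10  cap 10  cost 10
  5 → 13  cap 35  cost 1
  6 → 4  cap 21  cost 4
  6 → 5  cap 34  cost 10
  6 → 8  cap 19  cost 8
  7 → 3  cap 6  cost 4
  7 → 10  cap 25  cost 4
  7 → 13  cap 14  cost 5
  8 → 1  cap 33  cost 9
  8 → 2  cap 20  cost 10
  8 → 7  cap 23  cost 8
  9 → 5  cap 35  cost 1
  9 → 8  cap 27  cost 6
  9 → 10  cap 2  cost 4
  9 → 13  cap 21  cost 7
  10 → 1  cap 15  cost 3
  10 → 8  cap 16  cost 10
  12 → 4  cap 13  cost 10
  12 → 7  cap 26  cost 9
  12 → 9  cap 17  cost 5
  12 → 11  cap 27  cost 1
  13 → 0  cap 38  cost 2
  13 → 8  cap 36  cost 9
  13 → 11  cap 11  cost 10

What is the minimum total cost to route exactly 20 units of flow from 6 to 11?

Minimum cost for 20 units: 414

shortest-cost path #1: 6→8→1→11 push 8 @ unit cost 19 (adds 152)
shortest-cost path #2: 6→5→13→11 push 11 @ unit cost 21 (adds 231)
shortest-cost path #3: 6→8→7→3→12→11 push 1 @ unit cost 31 (adds 31)
total cost = 414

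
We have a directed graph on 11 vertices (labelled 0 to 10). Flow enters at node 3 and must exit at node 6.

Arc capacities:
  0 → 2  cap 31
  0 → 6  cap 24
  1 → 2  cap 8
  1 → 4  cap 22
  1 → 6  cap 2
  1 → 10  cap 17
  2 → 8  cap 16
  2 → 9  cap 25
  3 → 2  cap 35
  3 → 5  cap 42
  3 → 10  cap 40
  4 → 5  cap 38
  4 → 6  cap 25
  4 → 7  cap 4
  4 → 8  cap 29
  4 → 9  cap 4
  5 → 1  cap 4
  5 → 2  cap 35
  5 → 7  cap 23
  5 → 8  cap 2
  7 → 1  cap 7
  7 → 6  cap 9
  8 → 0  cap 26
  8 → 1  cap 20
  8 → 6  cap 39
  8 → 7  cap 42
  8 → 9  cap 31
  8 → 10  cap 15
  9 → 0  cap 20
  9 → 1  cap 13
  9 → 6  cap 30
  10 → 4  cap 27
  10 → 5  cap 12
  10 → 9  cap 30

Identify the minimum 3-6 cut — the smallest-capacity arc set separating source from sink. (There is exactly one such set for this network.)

Min-cut arcs: {(2,8), (2,9), (3,10), (5,1), (5,8), (7,1), (7,6)} (total capacity 103)

augment #1: 3→2→8→6 push 16
augment #2: 3→2→9→6 push 19
augment #3: 3→5→1→6 push 2
augment #4: 3→5→7→6 push 9
augment #5: 3→5→8→6 push 2
augment #6: 3→10→4→6 push 25
augment #7: 3→10→9→6 push 11
augment #8: 3→10→4→8→6 push 2
augment #9: 3→10→9→0→6 push 2
augment #10: 3→5→1→4→8→6 push 2
augment #11: 3→5→2→9→0→6 push 6
augment #12: 3→5→7→1→4→8→6 push 7
max flow = 103; residual-reachable set from 3 gives S-side
cut edges (S→T): {(2,8), (2,9), (3,10), (5,1), (5,8), (7,1), (7,6)} total cap 103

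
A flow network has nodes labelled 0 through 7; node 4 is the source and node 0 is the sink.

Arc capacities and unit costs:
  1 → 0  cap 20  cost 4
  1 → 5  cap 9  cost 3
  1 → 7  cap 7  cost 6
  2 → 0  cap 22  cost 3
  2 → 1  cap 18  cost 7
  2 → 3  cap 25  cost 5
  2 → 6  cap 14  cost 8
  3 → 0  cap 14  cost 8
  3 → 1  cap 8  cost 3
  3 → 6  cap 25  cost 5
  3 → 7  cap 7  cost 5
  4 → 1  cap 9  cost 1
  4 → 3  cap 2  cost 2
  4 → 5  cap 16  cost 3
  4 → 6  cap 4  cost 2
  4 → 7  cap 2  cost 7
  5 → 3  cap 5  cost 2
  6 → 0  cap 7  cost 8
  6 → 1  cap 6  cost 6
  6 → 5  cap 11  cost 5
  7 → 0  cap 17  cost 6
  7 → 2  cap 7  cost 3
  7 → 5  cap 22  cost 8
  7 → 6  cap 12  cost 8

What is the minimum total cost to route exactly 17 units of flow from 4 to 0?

shortest-cost path #1: 4→1→0 push 9 @ unit cost 5 (adds 45)
shortest-cost path #2: 4→3→1→0 push 2 @ unit cost 9 (adds 18)
shortest-cost path #3: 4→6→0 push 4 @ unit cost 10 (adds 40)
shortest-cost path #4: 4→5→3→1→0 push 2 @ unit cost 12 (adds 24)
total cost = 127

Minimum cost for 17 units: 127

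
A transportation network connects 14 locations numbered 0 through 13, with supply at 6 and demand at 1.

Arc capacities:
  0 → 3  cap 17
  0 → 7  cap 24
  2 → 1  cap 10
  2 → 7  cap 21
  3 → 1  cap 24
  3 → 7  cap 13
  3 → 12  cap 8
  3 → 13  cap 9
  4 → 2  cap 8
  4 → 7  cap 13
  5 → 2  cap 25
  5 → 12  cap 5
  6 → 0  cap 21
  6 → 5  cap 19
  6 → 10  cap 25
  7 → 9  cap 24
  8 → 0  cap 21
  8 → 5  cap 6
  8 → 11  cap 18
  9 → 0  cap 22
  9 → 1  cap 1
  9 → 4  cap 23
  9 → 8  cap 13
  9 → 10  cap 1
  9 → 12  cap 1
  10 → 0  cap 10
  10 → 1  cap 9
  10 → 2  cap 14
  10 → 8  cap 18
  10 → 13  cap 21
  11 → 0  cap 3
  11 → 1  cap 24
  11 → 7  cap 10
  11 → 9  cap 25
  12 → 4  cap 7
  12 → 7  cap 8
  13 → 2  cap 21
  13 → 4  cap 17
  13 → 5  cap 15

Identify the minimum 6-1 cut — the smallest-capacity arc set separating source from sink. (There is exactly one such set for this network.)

Min-cut arcs: {(0,3), (2,1), (8,11), (9,1), (10,1)} (total capacity 55)

augment #1: 6→10→1 push 9
augment #2: 6→0→3→1 push 17
augment #3: 6→5→2→1 push 10
augment #4: 6→0→7→9→1 push 1
augment #5: 6→10→8→11→1 push 16
augment #6: 6→0→7→9→8→11→1 push 2
max flow = 55; residual-reachable set from 6 gives S-side
cut edges (S→T): {(0,3), (2,1), (8,11), (9,1), (10,1)} total cap 55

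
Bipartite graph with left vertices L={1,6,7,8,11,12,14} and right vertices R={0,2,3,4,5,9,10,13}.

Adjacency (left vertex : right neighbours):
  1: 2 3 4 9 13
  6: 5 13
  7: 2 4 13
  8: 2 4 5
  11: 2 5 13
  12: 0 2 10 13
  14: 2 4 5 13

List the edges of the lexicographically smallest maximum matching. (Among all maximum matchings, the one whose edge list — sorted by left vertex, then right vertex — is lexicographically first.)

Lex-smallest maximum matching: {(1,3), (6,5), (7,2), (8,4), (11,13), (12,0)}

|M| = 6 (so the lex-smallest maximum matching has 6 edges)
process left vertices in ascending order; for each, take the smallest-labelled available neighbour that still permits 6 edges overall, or leave it unmatched if none does
lex-smallest matching: {1-3, 6-5, 7-2, 8-4, 11-13, 12-0}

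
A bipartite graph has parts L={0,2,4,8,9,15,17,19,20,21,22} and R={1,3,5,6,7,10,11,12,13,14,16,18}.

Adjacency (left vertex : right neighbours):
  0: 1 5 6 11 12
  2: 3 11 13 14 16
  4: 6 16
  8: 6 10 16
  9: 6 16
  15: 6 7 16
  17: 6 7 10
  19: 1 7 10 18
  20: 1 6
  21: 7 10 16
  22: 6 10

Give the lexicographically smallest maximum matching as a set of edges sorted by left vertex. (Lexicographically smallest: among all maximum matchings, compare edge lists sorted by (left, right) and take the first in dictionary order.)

|M| = 8 (so the lex-smallest maximum matching has 8 edges)
process left vertices in ascending order; for each, take the smallest-labelled available neighbour that still permits 8 edges overall, or leave it unmatched if none does
lex-smallest matching: {0-5, 2-3, 4-6, 8-10, 9-16, 15-7, 19-18, 20-1}

Lex-smallest maximum matching: {(0,5), (2,3), (4,6), (8,10), (9,16), (15,7), (19,18), (20,1)}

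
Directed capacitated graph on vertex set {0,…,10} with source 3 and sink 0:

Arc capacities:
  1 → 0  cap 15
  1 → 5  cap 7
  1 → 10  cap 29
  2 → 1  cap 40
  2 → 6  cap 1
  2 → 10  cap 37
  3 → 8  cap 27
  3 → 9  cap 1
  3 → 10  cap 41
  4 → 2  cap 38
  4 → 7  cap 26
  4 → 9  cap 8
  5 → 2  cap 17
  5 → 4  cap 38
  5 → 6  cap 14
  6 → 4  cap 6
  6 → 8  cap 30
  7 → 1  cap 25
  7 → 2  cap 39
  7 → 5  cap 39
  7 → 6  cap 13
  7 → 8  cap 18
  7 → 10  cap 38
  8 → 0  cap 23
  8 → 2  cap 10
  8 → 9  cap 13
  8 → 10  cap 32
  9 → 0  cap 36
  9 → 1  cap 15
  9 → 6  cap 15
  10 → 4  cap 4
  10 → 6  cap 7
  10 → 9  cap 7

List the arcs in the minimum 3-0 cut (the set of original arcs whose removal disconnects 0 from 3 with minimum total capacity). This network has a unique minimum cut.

augment #1: 3→8→0 push 23
augment #2: 3→9→0 push 1
augment #3: 3→8→9→0 push 4
augment #4: 3→10→9→0 push 7
augment #5: 3→10→4→9→0 push 4
augment #6: 3→10→6→4→9→0 push 4
augment #7: 3→10→6→8→9→0 push 3
max flow = 46; residual-reachable set from 3 gives S-side
cut edges (S→T): {(3,8), (3,9), (10,4), (10,6), (10,9)} total cap 46

Min-cut arcs: {(3,8), (3,9), (10,4), (10,6), (10,9)} (total capacity 46)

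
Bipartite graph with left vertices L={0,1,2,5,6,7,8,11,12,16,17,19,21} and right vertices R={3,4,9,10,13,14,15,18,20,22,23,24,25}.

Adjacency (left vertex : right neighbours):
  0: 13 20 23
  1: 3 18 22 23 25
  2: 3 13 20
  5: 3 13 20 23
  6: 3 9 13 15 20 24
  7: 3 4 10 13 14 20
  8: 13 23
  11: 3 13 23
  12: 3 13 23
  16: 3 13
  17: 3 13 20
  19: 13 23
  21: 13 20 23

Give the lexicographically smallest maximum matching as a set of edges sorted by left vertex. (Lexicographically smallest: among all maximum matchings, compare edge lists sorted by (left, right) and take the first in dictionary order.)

|M| = 7 (so the lex-smallest maximum matching has 7 edges)
process left vertices in ascending order; for each, take the smallest-labelled available neighbour that still permits 7 edges overall, or leave it unmatched if none does
lex-smallest matching: {0-13, 1-18, 2-3, 5-20, 6-9, 7-4, 8-23}

Lex-smallest maximum matching: {(0,13), (1,18), (2,3), (5,20), (6,9), (7,4), (8,23)}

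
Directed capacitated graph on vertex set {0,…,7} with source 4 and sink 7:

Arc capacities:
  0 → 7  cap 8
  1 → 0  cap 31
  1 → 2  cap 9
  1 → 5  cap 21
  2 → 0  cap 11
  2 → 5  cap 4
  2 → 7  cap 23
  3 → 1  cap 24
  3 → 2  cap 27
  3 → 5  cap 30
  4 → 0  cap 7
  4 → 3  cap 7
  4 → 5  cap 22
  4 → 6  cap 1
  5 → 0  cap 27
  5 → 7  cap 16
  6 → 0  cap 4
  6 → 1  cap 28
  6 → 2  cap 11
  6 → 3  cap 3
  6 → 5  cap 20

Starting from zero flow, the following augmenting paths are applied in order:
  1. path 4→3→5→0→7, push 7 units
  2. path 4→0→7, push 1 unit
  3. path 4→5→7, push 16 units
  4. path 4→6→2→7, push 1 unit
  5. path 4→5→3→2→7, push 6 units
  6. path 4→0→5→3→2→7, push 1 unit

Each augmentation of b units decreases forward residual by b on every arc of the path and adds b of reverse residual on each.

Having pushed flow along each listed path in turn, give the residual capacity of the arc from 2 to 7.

after path 1 (4→3→5→0→7, push 7): res(2,7)=23
after path 2 (4→0→7, push 1): res(2,7)=23
after path 3 (4→5→7, push 16): res(2,7)=23
after path 4 (4→6→2→7, push 1): res(2,7)=22
after path 5 (4→5→3→2→7, push 6): res(2,7)=16
after path 6 (4→0→5→3→2→7, push 1): res(2,7)=15

Residual capacity of (2,7): 15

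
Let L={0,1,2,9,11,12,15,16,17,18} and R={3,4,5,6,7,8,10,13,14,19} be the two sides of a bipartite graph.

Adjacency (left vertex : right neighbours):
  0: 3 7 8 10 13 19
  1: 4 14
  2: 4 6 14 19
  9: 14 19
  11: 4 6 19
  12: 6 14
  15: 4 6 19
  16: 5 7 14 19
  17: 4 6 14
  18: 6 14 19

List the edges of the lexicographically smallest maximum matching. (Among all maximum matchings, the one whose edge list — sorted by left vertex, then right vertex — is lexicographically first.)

|M| = 6 (so the lex-smallest maximum matching has 6 edges)
process left vertices in ascending order; for each, take the smallest-labelled available neighbour that still permits 6 edges overall, or leave it unmatched if none does
lex-smallest matching: {0-3, 1-4, 2-6, 9-14, 11-19, 16-5}

Lex-smallest maximum matching: {(0,3), (1,4), (2,6), (9,14), (11,19), (16,5)}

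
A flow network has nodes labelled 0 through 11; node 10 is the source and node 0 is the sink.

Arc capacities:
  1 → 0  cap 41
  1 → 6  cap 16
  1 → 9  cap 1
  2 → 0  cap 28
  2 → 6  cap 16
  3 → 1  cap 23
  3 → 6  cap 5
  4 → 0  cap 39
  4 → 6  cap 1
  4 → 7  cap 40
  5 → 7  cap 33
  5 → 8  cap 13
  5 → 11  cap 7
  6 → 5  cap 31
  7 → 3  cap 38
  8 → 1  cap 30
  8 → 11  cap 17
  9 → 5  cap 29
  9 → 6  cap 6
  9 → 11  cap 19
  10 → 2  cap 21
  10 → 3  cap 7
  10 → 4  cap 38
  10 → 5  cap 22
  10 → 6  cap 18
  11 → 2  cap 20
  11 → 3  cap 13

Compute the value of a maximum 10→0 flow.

Maximum flow value: 102

augment #1: 10→2→0 bottleneck 21, total now 21
augment #2: 10→4→0 bottleneck 38, total now 59
augment #3: 10→3→1→0 bottleneck 7, total now 66
augment #4: 10→5→8→1→0 bottleneck 13, total now 79
augment #5: 10→5→11→2→0 bottleneck 7, total now 86
augment #6: 10→5→7→3→1→0 bottleneck 2, total now 88
augment #7: 10→6→5→7→3→1→0 bottleneck 14, total now 102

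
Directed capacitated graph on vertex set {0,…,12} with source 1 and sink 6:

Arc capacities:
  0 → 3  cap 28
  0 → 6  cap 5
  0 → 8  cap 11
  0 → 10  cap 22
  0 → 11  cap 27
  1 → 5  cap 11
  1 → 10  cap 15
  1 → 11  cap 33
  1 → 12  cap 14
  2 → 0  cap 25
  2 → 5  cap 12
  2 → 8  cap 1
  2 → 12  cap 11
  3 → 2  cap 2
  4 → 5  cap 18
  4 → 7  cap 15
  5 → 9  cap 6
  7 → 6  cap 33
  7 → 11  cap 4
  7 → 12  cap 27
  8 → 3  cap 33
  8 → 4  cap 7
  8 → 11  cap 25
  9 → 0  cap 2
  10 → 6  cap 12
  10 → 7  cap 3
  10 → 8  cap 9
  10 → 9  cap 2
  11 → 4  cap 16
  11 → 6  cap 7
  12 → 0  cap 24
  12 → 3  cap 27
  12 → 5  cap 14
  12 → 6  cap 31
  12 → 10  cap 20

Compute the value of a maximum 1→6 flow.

Maximum flow value: 53

augment #1: 1→10→6 bottleneck 12, total now 12
augment #2: 1→11→6 bottleneck 7, total now 19
augment #3: 1→12→6 bottleneck 14, total now 33
augment #4: 1→10→7→6 bottleneck 3, total now 36
augment #5: 1→5→9→0→6 bottleneck 2, total now 38
augment #6: 1→11→4→7→6 bottleneck 15, total now 53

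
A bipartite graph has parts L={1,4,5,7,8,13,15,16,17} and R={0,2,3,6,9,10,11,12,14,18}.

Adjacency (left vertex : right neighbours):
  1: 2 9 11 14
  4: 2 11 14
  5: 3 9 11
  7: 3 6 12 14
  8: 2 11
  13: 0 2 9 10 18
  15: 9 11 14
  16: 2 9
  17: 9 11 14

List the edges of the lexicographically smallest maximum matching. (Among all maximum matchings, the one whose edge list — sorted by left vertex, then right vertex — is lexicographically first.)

Lex-smallest maximum matching: {(1,2), (4,11), (5,3), (7,6), (13,0), (15,9), (17,14)}

|M| = 7 (so the lex-smallest maximum matching has 7 edges)
process left vertices in ascending order; for each, take the smallest-labelled available neighbour that still permits 7 edges overall, or leave it unmatched if none does
lex-smallest matching: {1-2, 4-11, 5-3, 7-6, 13-0, 15-9, 17-14}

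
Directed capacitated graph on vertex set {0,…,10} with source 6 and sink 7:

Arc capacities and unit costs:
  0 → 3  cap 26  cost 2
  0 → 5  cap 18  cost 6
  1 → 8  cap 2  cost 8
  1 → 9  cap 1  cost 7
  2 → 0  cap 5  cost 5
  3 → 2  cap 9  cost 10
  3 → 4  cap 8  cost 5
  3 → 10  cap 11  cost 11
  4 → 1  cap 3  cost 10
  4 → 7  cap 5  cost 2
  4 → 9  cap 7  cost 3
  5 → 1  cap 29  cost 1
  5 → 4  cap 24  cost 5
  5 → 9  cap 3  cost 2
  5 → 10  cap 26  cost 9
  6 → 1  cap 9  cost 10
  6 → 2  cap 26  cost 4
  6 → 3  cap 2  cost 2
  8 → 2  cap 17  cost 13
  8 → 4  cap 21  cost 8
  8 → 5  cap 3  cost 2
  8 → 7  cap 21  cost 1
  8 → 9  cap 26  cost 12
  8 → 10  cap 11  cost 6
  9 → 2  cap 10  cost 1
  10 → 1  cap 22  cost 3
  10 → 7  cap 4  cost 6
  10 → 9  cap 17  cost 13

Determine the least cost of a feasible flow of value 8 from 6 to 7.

shortest-cost path #1: 6→3→4→7 push 2 @ unit cost 9 (adds 18)
shortest-cost path #2: 6→2→0→3→4→7 push 3 @ unit cost 18 (adds 54)
shortest-cost path #3: 6→1→8→7 push 2 @ unit cost 19 (adds 38)
shortest-cost path #4: 6→2→0→3→10→7 push 1 @ unit cost 28 (adds 28)
total cost = 138

Minimum cost for 8 units: 138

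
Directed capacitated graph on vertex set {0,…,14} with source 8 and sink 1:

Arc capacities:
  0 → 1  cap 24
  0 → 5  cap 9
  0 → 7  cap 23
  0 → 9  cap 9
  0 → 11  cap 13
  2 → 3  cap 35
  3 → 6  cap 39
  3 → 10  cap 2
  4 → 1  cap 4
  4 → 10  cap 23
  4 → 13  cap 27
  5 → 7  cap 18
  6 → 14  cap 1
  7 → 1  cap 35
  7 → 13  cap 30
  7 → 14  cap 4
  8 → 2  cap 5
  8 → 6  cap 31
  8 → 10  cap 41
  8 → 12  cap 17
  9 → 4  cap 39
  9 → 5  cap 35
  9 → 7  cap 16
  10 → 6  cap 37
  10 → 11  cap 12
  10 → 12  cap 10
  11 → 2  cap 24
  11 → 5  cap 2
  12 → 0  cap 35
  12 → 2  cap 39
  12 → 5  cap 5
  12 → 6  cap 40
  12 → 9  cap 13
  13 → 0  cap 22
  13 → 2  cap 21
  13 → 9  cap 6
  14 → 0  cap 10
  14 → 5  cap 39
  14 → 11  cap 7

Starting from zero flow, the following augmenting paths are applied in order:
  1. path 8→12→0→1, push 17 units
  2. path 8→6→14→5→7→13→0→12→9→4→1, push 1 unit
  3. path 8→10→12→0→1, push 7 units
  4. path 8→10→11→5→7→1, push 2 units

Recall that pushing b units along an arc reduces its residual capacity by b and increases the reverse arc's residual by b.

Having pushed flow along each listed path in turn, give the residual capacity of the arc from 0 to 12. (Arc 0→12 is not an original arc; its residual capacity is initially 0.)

after path 1 (8→12→0→1, push 17): res(0,12)=17
after path 2 (8→6→14→5→7→13→0→12→9→4→1, push 1): res(0,12)=16
after path 3 (8→10→12→0→1, push 7): res(0,12)=23
after path 4 (8→10→11→5→7→1, push 2): res(0,12)=23

Residual capacity of (0,12): 23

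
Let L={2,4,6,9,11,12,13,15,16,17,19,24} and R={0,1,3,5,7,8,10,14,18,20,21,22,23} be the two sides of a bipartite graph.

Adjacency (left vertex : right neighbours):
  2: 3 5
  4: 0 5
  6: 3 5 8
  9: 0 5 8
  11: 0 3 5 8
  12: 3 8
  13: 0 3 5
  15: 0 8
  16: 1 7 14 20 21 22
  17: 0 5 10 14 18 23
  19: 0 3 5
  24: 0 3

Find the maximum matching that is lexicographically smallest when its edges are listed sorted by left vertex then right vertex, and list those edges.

|M| = 6 (so the lex-smallest maximum matching has 6 edges)
process left vertices in ascending order; for each, take the smallest-labelled available neighbour that still permits 6 edges overall, or leave it unmatched if none does
lex-smallest matching: {2-3, 4-0, 6-5, 9-8, 16-1, 17-10}

Lex-smallest maximum matching: {(2,3), (4,0), (6,5), (9,8), (16,1), (17,10)}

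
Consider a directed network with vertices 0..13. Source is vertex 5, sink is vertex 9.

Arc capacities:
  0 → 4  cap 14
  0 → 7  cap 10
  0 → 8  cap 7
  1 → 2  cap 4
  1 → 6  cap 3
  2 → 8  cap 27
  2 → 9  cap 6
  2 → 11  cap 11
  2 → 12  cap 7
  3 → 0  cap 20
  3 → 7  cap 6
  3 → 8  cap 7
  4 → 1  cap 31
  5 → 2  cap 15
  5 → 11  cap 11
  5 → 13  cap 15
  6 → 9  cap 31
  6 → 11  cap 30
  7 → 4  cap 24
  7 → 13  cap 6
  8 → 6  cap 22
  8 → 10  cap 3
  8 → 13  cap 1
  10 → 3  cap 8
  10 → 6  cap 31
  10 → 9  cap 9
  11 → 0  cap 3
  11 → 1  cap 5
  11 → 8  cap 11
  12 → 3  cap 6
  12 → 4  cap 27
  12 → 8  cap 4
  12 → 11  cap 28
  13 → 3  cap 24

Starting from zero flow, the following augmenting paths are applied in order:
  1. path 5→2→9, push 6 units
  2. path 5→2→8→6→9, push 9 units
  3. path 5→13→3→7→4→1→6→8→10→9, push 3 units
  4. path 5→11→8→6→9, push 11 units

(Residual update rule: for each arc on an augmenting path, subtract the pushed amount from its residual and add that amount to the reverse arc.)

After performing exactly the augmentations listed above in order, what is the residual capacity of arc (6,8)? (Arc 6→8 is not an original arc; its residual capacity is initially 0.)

Residual capacity of (6,8): 17

after path 1 (5→2→9, push 6): res(6,8)=0
after path 2 (5→2→8→6→9, push 9): res(6,8)=9
after path 3 (5→13→3→7→4→1→6→8→10→9, push 3): res(6,8)=6
after path 4 (5→11→8→6→9, push 11): res(6,8)=17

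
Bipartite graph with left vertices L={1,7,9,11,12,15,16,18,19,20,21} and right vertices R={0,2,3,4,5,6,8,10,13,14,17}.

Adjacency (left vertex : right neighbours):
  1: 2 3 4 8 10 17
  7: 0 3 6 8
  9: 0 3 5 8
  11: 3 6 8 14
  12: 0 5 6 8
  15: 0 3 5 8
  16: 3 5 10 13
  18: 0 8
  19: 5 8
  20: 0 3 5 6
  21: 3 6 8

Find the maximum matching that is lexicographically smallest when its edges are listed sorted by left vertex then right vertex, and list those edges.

|M| = 8 (so the lex-smallest maximum matching has 8 edges)
process left vertices in ascending order; for each, take the smallest-labelled available neighbour that still permits 8 edges overall, or leave it unmatched if none does
lex-smallest matching: {1-2, 7-0, 9-3, 11-14, 12-5, 15-8, 16-10, 20-6}

Lex-smallest maximum matching: {(1,2), (7,0), (9,3), (11,14), (12,5), (15,8), (16,10), (20,6)}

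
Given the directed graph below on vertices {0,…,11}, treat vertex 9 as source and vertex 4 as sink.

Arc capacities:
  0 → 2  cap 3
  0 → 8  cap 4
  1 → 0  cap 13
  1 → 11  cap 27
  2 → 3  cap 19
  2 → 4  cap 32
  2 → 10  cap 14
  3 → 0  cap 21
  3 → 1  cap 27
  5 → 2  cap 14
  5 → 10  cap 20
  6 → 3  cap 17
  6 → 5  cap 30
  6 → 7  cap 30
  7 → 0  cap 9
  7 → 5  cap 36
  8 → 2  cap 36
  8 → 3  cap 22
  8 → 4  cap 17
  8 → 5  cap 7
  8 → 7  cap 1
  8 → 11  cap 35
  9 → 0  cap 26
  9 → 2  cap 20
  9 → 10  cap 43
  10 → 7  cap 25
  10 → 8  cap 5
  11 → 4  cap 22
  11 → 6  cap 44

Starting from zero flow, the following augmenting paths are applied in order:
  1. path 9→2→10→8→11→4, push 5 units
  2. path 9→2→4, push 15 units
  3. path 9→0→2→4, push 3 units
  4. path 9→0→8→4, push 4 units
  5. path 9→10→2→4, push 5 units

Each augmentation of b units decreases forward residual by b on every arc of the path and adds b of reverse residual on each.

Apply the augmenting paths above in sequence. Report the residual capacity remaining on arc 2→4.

Residual capacity of (2,4): 9

after path 1 (9→2→10→8→11→4, push 5): res(2,4)=32
after path 2 (9→2→4, push 15): res(2,4)=17
after path 3 (9→0→2→4, push 3): res(2,4)=14
after path 4 (9→0→8→4, push 4): res(2,4)=14
after path 5 (9→10→2→4, push 5): res(2,4)=9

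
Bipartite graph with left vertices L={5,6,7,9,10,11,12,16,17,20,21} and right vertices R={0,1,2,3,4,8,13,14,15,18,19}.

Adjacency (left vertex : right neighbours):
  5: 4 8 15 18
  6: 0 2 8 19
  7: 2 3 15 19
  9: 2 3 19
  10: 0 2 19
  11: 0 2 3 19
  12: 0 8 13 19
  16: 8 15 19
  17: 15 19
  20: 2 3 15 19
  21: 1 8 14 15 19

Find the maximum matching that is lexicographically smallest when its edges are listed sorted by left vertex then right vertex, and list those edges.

Lex-smallest maximum matching: {(5,4), (6,0), (7,2), (9,3), (10,19), (12,13), (16,8), (17,15), (21,1)}

|M| = 9 (so the lex-smallest maximum matching has 9 edges)
process left vertices in ascending order; for each, take the smallest-labelled available neighbour that still permits 9 edges overall, or leave it unmatched if none does
lex-smallest matching: {5-4, 6-0, 7-2, 9-3, 10-19, 12-13, 16-8, 17-15, 21-1}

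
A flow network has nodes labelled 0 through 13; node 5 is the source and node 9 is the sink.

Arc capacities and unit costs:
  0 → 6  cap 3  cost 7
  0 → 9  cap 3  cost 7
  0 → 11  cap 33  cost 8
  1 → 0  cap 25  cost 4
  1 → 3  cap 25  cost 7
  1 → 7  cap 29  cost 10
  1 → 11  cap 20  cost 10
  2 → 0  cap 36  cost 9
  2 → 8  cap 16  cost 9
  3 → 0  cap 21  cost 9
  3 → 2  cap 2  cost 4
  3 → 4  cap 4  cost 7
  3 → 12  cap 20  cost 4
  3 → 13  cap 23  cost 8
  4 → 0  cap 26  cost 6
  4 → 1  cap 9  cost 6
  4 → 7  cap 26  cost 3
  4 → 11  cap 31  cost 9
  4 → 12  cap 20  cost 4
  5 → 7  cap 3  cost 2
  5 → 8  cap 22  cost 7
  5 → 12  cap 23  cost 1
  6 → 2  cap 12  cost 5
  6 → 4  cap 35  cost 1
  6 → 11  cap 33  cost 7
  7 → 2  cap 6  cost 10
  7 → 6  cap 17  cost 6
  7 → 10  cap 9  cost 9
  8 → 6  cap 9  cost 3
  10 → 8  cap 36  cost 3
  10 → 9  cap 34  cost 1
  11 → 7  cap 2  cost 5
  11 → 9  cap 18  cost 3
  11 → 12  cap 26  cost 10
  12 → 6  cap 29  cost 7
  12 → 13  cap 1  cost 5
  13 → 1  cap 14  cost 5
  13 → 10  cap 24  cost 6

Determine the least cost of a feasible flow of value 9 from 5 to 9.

Minimum cost for 9 units: 139

shortest-cost path #1: 5→7→10→9 push 3 @ unit cost 12 (adds 36)
shortest-cost path #2: 5→12→13→10→9 push 1 @ unit cost 13 (adds 13)
shortest-cost path #3: 5→12→6→11→9 push 5 @ unit cost 18 (adds 90)
total cost = 139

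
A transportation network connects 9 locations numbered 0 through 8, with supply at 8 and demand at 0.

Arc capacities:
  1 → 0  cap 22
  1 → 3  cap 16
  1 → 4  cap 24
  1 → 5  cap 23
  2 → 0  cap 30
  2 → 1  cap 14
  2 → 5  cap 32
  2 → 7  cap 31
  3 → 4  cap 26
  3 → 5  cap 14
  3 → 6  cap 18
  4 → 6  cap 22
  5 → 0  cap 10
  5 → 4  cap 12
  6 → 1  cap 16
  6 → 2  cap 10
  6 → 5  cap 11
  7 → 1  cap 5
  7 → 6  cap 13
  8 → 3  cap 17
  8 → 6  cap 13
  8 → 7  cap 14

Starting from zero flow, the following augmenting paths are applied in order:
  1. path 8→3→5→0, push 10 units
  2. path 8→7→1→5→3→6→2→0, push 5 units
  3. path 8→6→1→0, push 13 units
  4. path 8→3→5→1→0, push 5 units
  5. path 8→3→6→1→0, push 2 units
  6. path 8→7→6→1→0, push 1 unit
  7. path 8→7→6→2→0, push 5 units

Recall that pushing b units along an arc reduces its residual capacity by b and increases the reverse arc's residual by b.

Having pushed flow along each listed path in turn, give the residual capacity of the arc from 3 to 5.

after path 1 (8→3→5→0, push 10): res(3,5)=4
after path 2 (8→7→1→5→3→6→2→0, push 5): res(3,5)=9
after path 3 (8→6→1→0, push 13): res(3,5)=9
after path 4 (8→3→5→1→0, push 5): res(3,5)=4
after path 5 (8→3→6→1→0, push 2): res(3,5)=4
after path 6 (8→7→6→1→0, push 1): res(3,5)=4
after path 7 (8→7→6→2→0, push 5): res(3,5)=4

Residual capacity of (3,5): 4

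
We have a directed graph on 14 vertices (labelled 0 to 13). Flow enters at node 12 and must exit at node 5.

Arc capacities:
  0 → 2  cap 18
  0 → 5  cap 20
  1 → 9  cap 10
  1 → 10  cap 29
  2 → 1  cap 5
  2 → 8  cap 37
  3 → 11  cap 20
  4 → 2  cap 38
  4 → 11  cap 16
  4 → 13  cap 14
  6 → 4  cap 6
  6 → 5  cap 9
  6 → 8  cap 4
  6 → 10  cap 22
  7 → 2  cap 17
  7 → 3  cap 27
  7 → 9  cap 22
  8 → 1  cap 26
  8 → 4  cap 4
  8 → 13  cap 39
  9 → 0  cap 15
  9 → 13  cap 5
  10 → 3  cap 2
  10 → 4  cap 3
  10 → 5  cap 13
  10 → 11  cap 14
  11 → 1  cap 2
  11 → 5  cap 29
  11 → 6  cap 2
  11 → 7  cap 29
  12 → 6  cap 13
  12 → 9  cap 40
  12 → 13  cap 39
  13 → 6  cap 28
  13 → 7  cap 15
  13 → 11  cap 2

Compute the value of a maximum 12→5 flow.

Maximum flow value: 66

augment #1: 12→6→5 bottleneck 9, total now 9
augment #2: 12→6→10→5 bottleneck 4, total now 13
augment #3: 12→9→0→5 bottleneck 15, total now 28
augment #4: 12→13→11→5 bottleneck 2, total now 30
augment #5: 12→13→6→10→5 bottleneck 9, total now 39
augment #6: 12→13→6→4→11→5 bottleneck 6, total now 45
augment #7: 12→13→6→10→11→5 bottleneck 9, total now 54
augment #8: 12→13→7→3→11→5 bottleneck 12, total now 66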